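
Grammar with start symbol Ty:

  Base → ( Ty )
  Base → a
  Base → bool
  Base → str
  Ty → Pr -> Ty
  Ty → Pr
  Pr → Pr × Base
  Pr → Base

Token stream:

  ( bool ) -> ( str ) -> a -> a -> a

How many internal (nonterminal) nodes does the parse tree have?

21

[Ty [Pr [Base ( [Ty [Pr [Base bool]]] )]] -> [Ty [Pr [Base ( [Ty [Pr [Base str]]] )]] -> [Ty [Pr [Base a]] -> [Ty [Pr [Base a]] -> [Ty [Pr [Base a]]]]]]]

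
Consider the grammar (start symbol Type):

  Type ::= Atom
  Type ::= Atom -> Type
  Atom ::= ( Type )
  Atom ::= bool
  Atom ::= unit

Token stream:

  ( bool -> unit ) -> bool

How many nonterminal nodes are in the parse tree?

[Type [Atom ( [Type [Atom bool] -> [Type [Atom unit]]] )] -> [Type [Atom bool]]]

8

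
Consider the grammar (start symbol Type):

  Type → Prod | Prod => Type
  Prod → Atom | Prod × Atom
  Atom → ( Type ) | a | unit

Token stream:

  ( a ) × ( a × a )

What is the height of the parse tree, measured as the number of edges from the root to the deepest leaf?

[Type [Prod [Prod [Atom ( [Type [Prod [Atom a]]] )]] × [Atom ( [Type [Prod [Prod [Atom a]] × [Atom a]]] )]]]

7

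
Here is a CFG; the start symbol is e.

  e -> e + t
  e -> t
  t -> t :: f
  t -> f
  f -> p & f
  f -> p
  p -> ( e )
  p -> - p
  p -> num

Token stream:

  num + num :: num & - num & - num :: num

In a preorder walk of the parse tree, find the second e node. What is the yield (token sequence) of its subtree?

[e [e [t [f [p num]]]] + [t [t [t [f [p num]]] :: [f [p num] & [f [p - [p num]] & [f [p - [p num]]]]]] :: [f [p num]]]]

num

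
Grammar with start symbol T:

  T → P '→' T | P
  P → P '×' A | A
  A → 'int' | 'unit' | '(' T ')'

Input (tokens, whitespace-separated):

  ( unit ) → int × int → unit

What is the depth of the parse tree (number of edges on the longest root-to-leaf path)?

[T [P [A ( [T [P [A unit]]] )]] → [T [P [P [A int]] × [A int]] → [T [P [A unit]]]]]

6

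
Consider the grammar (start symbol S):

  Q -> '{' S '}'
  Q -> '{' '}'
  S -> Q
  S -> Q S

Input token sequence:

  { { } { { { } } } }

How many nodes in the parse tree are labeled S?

[S [Q { [S [Q { }] [S [Q { [S [Q { [S [Q { }]] }]] }]]] }]]

5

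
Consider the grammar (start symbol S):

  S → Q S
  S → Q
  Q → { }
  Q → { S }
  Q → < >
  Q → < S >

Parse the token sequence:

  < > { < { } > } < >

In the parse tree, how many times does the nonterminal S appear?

5

[S [Q < >] [S [Q { [S [Q < [S [Q { }]] >]] }] [S [Q < >]]]]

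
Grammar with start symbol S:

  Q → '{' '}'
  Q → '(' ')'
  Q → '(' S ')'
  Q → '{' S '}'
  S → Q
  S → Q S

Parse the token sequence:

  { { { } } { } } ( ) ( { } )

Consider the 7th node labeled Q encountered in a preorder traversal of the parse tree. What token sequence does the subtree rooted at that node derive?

{ }

[S [Q { [S [Q { [S [Q { }]] }] [S [Q { }]]] }] [S [Q ( )] [S [Q ( [S [Q { }]] )]]]]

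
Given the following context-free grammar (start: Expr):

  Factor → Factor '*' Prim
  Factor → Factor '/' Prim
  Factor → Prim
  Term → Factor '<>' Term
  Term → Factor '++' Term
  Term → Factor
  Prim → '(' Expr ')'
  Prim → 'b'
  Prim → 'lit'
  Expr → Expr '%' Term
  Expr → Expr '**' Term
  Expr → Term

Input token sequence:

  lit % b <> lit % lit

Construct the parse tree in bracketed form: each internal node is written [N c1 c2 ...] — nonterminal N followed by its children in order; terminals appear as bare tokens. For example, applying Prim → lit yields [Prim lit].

Expr
Expr % Term
Expr % Term % Term
Term % Term % Term
Factor % Term % Term
Prim % Term % Term
lit % Term % Term
lit % Factor <> Term % Term
lit % Prim <> Term % Term
lit % b <> Term % Term
lit % b <> Factor % Term
lit % b <> Prim % Term
lit % b <> lit % Term
lit % b <> lit % Factor
lit % b <> lit % Prim
lit % b <> lit % lit

[Expr [Expr [Expr [Term [Factor [Prim lit]]]] % [Term [Factor [Prim b]] <> [Term [Factor [Prim lit]]]]] % [Term [Factor [Prim lit]]]]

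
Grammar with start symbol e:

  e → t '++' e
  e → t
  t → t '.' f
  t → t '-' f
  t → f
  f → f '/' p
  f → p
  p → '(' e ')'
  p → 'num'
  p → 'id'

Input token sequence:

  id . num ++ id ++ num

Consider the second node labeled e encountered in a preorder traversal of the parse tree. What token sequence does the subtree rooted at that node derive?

id ++ num

[e [t [t [f [p id]]] . [f [p num]]] ++ [e [t [f [p id]]] ++ [e [t [f [p num]]]]]]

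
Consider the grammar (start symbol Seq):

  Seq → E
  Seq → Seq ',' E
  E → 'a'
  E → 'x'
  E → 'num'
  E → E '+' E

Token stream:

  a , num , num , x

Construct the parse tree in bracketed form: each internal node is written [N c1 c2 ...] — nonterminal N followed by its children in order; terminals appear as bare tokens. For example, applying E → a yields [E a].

[Seq [Seq [Seq [Seq [E a]] , [E num]] , [E num]] , [E x]]

Seq
Seq , E
Seq , E , E
Seq , E , E , E
E , E , E , E
a , E , E , E
a , num , E , E
a , num , num , E
a , num , num , x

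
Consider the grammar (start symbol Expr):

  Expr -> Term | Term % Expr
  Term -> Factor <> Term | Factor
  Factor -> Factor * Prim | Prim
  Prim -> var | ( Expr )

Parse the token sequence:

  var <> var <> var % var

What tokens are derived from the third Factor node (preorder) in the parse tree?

var

[Expr [Term [Factor [Prim var]] <> [Term [Factor [Prim var]] <> [Term [Factor [Prim var]]]]] % [Expr [Term [Factor [Prim var]]]]]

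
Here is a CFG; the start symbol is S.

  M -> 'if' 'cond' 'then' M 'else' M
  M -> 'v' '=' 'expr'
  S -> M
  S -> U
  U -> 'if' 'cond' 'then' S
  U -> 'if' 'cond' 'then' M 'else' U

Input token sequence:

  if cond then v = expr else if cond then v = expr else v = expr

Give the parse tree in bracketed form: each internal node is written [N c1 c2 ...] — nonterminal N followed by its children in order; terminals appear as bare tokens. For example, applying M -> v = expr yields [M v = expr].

[S [M if cond then [M v = expr] else [M if cond then [M v = expr] else [M v = expr]]]]

S
M
if cond then M else M
if cond then v = expr else M
if cond then v = expr else if cond then M else M
if cond then v = expr else if cond then v = expr else M
if cond then v = expr else if cond then v = expr else v = expr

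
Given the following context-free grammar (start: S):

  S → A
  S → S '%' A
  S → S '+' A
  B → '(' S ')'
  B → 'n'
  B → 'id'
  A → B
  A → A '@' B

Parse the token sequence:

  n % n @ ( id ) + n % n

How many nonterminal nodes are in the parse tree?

17

[S [S [S [S [A [B n]]] % [A [A [B n]] @ [B ( [S [A [B id]]] )]]] + [A [B n]]] % [A [B n]]]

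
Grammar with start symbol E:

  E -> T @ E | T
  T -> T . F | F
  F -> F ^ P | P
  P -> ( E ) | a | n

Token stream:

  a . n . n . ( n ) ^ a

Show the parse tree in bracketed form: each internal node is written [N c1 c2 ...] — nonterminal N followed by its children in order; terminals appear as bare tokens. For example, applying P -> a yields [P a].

[E [T [T [T [T [F [P a]]] . [F [P n]]] . [F [P n]]] . [F [F [P ( [E [T [F [P n]]]] )]] ^ [P a]]]]

E
T
T . F
T . F . F
T . F . F . F
F . F . F . F
P . F . F . F
a . F . F . F
a . P . F . F
a . n . F . F
a . n . P . F
a . n . n . F
a . n . n . F ^ P
a . n . n . P ^ P
a . n . n . ( E ) ^ P
a . n . n . ( T ) ^ P
a . n . n . ( F ) ^ P
a . n . n . ( P ) ^ P
a . n . n . ( n ) ^ P
a . n . n . ( n ) ^ a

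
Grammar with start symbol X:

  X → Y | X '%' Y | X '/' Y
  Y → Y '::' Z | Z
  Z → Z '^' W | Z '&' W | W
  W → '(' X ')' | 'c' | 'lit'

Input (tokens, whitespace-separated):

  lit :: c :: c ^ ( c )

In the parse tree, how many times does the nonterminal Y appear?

[X [Y [Y [Y [Z [W lit]]] :: [Z [W c]]] :: [Z [Z [W c]] ^ [W ( [X [Y [Z [W c]]]] )]]]]

4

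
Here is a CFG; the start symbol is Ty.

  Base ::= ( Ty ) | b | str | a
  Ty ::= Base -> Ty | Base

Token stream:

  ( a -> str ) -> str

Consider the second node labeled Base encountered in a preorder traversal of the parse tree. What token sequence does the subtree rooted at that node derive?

a

[Ty [Base ( [Ty [Base a] -> [Ty [Base str]]] )] -> [Ty [Base str]]]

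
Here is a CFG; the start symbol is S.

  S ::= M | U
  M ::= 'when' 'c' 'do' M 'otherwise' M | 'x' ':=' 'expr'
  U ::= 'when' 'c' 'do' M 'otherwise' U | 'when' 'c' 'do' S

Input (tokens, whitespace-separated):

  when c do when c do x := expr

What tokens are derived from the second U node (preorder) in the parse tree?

when c do x := expr

[S [U when c do [S [U when c do [S [M x := expr]]]]]]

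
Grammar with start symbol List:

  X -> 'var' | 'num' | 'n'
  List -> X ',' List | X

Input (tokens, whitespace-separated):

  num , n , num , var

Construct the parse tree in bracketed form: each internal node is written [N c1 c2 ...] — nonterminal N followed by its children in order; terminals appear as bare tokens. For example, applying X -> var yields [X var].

List
X , List
num , List
num , X , List
num , n , List
num , n , X , List
num , n , num , List
num , n , num , X
num , n , num , var

[List [X num] , [List [X n] , [List [X num] , [List [X var]]]]]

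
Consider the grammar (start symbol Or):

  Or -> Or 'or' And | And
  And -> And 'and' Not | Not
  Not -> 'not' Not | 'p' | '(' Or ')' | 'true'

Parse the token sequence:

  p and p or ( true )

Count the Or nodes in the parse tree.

[Or [Or [And [And [Not p]] and [Not p]]] or [And [Not ( [Or [And [Not true]]] )]]]

3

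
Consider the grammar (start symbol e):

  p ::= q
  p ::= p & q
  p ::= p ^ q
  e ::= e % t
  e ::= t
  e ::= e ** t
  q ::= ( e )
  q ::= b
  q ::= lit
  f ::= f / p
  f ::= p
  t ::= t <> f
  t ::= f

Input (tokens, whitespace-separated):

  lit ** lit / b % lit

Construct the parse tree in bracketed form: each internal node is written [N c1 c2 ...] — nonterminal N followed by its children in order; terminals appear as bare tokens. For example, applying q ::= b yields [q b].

[e [e [e [t [f [p [q lit]]]]] ** [t [f [f [p [q lit]]] / [p [q b]]]]] % [t [f [p [q lit]]]]]

e
e % t
e ** t % t
t ** t % t
f ** t % t
p ** t % t
q ** t % t
lit ** t % t
lit ** f % t
lit ** f / p % t
lit ** p / p % t
lit ** q / p % t
lit ** lit / p % t
lit ** lit / q % t
lit ** lit / b % t
lit ** lit / b % f
lit ** lit / b % p
lit ** lit / b % q
lit ** lit / b % lit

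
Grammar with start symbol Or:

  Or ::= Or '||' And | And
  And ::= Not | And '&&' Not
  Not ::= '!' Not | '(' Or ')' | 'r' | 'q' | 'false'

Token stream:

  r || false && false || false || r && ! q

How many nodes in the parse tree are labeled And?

[Or [Or [Or [Or [And [Not r]]] || [And [And [Not false]] && [Not false]]] || [And [Not false]]] || [And [And [Not r]] && [Not ! [Not q]]]]

6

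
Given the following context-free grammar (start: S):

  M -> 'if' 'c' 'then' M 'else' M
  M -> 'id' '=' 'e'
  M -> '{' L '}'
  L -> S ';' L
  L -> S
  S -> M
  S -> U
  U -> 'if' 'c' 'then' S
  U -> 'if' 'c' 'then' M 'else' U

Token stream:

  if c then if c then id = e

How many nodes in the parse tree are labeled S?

3

[S [U if c then [S [U if c then [S [M id = e]]]]]]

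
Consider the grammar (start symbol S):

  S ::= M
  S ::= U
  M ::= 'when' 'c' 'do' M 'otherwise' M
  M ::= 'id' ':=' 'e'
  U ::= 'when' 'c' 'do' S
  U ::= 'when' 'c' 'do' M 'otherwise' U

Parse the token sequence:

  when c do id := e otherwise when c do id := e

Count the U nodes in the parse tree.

2

[S [U when c do [M id := e] otherwise [U when c do [S [M id := e]]]]]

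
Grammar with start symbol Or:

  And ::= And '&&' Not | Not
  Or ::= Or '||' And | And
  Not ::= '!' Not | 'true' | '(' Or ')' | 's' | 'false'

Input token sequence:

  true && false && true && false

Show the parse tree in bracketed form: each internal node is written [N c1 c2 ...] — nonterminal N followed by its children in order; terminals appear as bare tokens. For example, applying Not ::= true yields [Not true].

Or
And
And && Not
And && Not && Not
And && Not && Not && Not
Not && Not && Not && Not
true && Not && Not && Not
true && false && Not && Not
true && false && true && Not
true && false && true && false

[Or [And [And [And [And [Not true]] && [Not false]] && [Not true]] && [Not false]]]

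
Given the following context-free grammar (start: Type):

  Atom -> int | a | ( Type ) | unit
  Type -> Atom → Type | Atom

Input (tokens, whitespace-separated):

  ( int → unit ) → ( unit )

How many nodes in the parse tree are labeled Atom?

[Type [Atom ( [Type [Atom int] → [Type [Atom unit]]] )] → [Type [Atom ( [Type [Atom unit]] )]]]

5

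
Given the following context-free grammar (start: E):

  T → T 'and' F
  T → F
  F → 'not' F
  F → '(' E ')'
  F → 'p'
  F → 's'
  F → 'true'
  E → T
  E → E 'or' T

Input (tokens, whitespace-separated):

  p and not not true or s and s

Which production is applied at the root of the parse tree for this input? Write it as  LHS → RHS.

[E [E [T [T [F p]] and [F not [F not [F true]]]]] or [T [T [F s]] and [F s]]]

E → E 'or' T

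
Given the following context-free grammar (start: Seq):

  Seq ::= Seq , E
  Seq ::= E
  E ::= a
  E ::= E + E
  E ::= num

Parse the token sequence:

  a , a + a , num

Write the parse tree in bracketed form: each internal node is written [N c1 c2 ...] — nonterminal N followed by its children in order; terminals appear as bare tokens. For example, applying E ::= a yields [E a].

Seq
Seq , E
Seq , E , E
E , E , E
a , E , E
a , E + E , E
a , a + E , E
a , a + a , E
a , a + a , num

[Seq [Seq [Seq [E a]] , [E [E a] + [E a]]] , [E num]]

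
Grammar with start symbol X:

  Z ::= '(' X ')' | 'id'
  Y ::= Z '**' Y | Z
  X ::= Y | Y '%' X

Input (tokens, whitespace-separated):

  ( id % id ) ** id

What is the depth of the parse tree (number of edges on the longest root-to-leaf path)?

[X [Y [Z ( [X [Y [Z id]] % [X [Y [Z id]]]] )] ** [Y [Z id]]]]

7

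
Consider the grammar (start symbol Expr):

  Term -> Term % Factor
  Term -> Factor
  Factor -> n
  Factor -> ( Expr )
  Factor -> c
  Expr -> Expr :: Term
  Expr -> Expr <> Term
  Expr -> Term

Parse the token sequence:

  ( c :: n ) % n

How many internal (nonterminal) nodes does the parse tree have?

11

[Expr [Term [Term [Factor ( [Expr [Expr [Term [Factor c]]] :: [Term [Factor n]]] )]] % [Factor n]]]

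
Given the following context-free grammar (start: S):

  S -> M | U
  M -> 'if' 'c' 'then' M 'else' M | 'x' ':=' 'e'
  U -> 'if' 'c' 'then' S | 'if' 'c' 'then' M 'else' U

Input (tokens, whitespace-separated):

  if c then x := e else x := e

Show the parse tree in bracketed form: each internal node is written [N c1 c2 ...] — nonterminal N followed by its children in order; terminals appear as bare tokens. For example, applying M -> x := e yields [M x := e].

S
M
if c then M else M
if c then x := e else M
if c then x := e else x := e

[S [M if c then [M x := e] else [M x := e]]]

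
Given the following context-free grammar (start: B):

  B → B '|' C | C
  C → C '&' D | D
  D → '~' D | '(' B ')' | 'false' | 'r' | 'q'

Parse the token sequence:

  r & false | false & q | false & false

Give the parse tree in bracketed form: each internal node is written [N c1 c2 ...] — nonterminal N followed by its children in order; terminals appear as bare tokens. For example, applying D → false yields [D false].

[B [B [B [C [C [D r]] & [D false]]] | [C [C [D false]] & [D q]]] | [C [C [D false]] & [D false]]]

B
B | C
B | C | C
C | C | C
C & D | C | C
D & D | C | C
r & D | C | C
r & false | C | C
r & false | C & D | C
r & false | D & D | C
r & false | false & D | C
r & false | false & q | C
r & false | false & q | C & D
r & false | false & q | D & D
r & false | false & q | false & D
r & false | false & q | false & false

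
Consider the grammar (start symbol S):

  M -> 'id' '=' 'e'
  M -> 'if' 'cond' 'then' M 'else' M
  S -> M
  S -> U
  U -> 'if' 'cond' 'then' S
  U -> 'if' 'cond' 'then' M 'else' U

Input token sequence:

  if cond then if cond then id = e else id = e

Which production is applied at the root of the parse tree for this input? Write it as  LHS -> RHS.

[S [U if cond then [S [M if cond then [M id = e] else [M id = e]]]]]

S -> U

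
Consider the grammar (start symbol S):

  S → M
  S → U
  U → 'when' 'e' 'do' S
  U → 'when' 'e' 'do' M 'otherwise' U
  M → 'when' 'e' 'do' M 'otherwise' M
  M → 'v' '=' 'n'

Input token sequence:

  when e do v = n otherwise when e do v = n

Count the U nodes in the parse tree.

[S [U when e do [M v = n] otherwise [U when e do [S [M v = n]]]]]

2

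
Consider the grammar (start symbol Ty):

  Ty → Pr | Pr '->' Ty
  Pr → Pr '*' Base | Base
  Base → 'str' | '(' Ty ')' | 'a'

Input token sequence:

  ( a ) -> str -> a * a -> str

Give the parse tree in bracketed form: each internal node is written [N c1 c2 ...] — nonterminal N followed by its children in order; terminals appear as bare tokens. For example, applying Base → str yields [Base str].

[Ty [Pr [Base ( [Ty [Pr [Base a]]] )]] -> [Ty [Pr [Base str]] -> [Ty [Pr [Pr [Base a]] * [Base a]] -> [Ty [Pr [Base str]]]]]]

Ty
Pr -> Ty
Base -> Ty
( Ty ) -> Ty
( Pr ) -> Ty
( Base ) -> Ty
( a ) -> Ty
( a ) -> Pr -> Ty
( a ) -> Base -> Ty
( a ) -> str -> Ty
( a ) -> str -> Pr -> Ty
( a ) -> str -> Pr * Base -> Ty
( a ) -> str -> Base * Base -> Ty
( a ) -> str -> a * Base -> Ty
( a ) -> str -> a * a -> Ty
( a ) -> str -> a * a -> Pr
( a ) -> str -> a * a -> Base
( a ) -> str -> a * a -> str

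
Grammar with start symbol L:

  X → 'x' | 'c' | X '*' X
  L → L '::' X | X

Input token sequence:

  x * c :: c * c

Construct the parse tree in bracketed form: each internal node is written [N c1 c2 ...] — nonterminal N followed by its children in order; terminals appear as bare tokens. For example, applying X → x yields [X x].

L
L :: X
X :: X
X * X :: X
x * X :: X
x * c :: X
x * c :: X * X
x * c :: c * X
x * c :: c * c

[L [L [X [X x] * [X c]]] :: [X [X c] * [X c]]]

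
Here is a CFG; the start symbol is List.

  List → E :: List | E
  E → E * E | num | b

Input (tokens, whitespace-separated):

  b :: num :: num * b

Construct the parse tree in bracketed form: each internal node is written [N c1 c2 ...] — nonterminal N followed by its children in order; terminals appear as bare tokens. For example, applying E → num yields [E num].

List
E :: List
b :: List
b :: E :: List
b :: num :: List
b :: num :: E
b :: num :: E * E
b :: num :: num * E
b :: num :: num * b

[List [E b] :: [List [E num] :: [List [E [E num] * [E b]]]]]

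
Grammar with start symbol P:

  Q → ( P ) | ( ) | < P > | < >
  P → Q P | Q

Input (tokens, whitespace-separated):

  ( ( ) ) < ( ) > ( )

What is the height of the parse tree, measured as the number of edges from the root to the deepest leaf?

[P [Q ( [P [Q ( )]] )] [P [Q < [P [Q ( )]] >] [P [Q ( )]]]]

5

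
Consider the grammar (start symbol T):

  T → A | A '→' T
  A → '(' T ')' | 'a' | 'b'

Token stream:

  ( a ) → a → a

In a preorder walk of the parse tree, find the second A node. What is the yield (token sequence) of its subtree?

a

[T [A ( [T [A a]] )] → [T [A a] → [T [A a]]]]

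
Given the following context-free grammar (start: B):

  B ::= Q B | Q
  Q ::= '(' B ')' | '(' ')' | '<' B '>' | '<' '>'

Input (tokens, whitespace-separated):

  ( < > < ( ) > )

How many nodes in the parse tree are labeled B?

4

[B [Q ( [B [Q < >] [B [Q < [B [Q ( )]] >]]] )]]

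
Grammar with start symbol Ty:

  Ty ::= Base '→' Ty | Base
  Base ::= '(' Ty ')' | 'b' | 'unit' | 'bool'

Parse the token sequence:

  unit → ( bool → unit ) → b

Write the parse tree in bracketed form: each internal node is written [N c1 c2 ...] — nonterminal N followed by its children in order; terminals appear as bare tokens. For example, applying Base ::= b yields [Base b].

[Ty [Base unit] → [Ty [Base ( [Ty [Base bool] → [Ty [Base unit]]] )] → [Ty [Base b]]]]

Ty
Base → Ty
unit → Ty
unit → Base → Ty
unit → ( Ty ) → Ty
unit → ( Base → Ty ) → Ty
unit → ( bool → Ty ) → Ty
unit → ( bool → Base ) → Ty
unit → ( bool → unit ) → Ty
unit → ( bool → unit ) → Base
unit → ( bool → unit ) → b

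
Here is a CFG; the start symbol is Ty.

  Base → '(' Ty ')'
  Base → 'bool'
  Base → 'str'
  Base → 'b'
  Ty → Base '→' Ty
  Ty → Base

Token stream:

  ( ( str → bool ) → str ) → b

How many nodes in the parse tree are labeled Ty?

[Ty [Base ( [Ty [Base ( [Ty [Base str] → [Ty [Base bool]]] )] → [Ty [Base str]]] )] → [Ty [Base b]]]

6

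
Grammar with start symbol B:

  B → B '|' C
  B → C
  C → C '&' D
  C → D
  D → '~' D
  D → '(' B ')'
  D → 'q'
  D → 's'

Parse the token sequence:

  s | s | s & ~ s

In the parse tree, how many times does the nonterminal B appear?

3

[B [B [B [C [D s]]] | [C [D s]]] | [C [C [D s]] & [D ~ [D s]]]]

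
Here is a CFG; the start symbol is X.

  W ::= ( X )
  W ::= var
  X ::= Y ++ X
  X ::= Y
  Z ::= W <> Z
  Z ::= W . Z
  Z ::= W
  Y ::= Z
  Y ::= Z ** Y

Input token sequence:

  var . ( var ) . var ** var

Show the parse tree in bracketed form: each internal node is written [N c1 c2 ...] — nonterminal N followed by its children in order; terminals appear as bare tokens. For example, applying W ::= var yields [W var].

[X [Y [Z [W var] . [Z [W ( [X [Y [Z [W var]]]] )] . [Z [W var]]]] ** [Y [Z [W var]]]]]

X
Y
Z ** Y
W . Z ** Y
var . Z ** Y
var . W . Z ** Y
var . ( X ) . Z ** Y
var . ( Y ) . Z ** Y
var . ( Z ) . Z ** Y
var . ( W ) . Z ** Y
var . ( var ) . Z ** Y
var . ( var ) . W ** Y
var . ( var ) . var ** Y
var . ( var ) . var ** Z
var . ( var ) . var ** W
var . ( var ) . var ** var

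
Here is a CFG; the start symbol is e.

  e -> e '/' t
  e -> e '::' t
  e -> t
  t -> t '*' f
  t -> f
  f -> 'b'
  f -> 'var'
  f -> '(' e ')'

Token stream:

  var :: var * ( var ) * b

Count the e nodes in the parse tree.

3

[e [e [t [f var]]] :: [t [t [t [f var]] * [f ( [e [t [f var]]] )]] * [f b]]]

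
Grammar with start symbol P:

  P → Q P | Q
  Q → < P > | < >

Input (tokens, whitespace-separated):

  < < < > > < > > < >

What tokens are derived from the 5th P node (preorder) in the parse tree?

[P [Q < [P [Q < [P [Q < >]] >] [P [Q < >]]] >] [P [Q < >]]]

< >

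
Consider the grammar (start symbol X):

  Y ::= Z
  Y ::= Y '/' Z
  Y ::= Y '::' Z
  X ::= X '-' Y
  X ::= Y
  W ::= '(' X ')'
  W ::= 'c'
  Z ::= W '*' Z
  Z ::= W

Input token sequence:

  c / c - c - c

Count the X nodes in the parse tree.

[X [X [X [Y [Y [Z [W c]]] / [Z [W c]]]] - [Y [Z [W c]]]] - [Y [Z [W c]]]]

3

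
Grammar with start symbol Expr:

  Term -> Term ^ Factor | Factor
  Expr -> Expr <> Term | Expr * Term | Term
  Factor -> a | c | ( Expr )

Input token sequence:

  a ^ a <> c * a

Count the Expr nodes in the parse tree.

3

[Expr [Expr [Expr [Term [Term [Factor a]] ^ [Factor a]]] <> [Term [Factor c]]] * [Term [Factor a]]]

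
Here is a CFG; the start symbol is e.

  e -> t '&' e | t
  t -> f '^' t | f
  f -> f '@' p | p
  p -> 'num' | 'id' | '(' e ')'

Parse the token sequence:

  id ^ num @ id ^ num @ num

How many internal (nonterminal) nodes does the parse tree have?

14

[e [t [f [p id]] ^ [t [f [f [p num]] @ [p id]] ^ [t [f [f [p num]] @ [p num]]]]]]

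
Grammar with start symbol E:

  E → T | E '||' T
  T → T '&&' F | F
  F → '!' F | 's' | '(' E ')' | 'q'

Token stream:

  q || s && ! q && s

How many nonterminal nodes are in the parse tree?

[E [E [T [F q]]] || [T [T [T [F s]] && [F ! [F q]]] && [F s]]]

11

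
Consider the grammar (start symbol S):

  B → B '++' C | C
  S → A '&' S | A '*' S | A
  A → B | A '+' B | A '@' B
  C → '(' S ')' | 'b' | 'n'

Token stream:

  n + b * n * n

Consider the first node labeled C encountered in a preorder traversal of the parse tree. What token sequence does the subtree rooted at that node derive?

[S [A [A [B [C n]]] + [B [C b]]] * [S [A [B [C n]]] * [S [A [B [C n]]]]]]

n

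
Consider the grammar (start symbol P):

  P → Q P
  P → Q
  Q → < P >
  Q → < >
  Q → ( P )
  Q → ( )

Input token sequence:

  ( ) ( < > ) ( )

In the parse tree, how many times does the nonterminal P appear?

4

[P [Q ( )] [P [Q ( [P [Q < >]] )] [P [Q ( )]]]]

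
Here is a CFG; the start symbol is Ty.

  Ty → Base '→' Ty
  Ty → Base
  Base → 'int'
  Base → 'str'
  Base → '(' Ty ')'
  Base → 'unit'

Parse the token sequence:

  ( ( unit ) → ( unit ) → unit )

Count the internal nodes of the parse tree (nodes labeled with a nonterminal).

[Ty [Base ( [Ty [Base ( [Ty [Base unit]] )] → [Ty [Base ( [Ty [Base unit]] )] → [Ty [Base unit]]]] )]]

12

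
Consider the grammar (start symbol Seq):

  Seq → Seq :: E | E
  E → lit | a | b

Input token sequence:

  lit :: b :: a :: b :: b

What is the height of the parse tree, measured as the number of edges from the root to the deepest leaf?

6

[Seq [Seq [Seq [Seq [Seq [E lit]] :: [E b]] :: [E a]] :: [E b]] :: [E b]]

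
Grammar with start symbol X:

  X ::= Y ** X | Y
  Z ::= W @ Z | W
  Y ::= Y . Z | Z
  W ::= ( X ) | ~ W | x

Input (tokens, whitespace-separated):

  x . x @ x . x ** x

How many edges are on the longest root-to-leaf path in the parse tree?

[X [Y [Y [Y [Z [W x]]] . [Z [W x] @ [Z [W x]]]] . [Z [W x]]] ** [X [Y [Z [W x]]]]]

6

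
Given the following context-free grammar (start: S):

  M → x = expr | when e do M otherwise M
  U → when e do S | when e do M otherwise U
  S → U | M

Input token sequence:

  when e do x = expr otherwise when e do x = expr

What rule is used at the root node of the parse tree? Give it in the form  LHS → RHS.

S → U

[S [U when e do [M x = expr] otherwise [U when e do [S [M x = expr]]]]]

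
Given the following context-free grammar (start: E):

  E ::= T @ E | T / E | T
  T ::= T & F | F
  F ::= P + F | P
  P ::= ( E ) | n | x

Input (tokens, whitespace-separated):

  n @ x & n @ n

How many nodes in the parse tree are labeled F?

[E [T [F [P n]]] @ [E [T [T [F [P x]]] & [F [P n]]] @ [E [T [F [P n]]]]]]

4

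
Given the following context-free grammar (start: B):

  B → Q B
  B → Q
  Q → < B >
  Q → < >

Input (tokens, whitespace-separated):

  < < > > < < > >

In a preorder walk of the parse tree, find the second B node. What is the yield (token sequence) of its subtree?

< >

[B [Q < [B [Q < >]] >] [B [Q < [B [Q < >]] >]]]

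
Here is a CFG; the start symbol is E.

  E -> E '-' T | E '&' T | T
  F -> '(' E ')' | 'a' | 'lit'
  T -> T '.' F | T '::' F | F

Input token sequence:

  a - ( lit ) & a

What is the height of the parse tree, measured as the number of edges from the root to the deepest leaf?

7

[E [E [E [T [F a]]] - [T [F ( [E [T [F lit]]] )]]] & [T [F a]]]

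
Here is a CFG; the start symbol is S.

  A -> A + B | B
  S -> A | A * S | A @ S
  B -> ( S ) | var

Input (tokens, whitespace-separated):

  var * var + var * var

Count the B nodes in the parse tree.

[S [A [B var]] * [S [A [A [B var]] + [B var]] * [S [A [B var]]]]]

4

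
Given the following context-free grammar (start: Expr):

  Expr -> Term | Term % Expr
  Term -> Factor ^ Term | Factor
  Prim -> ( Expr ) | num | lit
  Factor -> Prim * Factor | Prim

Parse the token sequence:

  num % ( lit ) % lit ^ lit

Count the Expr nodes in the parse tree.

4

[Expr [Term [Factor [Prim num]]] % [Expr [Term [Factor [Prim ( [Expr [Term [Factor [Prim lit]]]] )]]] % [Expr [Term [Factor [Prim lit]] ^ [Term [Factor [Prim lit]]]]]]]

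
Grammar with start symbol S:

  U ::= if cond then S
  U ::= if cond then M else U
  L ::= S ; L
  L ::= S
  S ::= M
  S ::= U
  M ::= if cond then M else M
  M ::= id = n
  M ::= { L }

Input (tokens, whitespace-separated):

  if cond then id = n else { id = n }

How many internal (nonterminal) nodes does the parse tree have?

7

[S [M if cond then [M id = n] else [M { [L [S [M id = n]]] }]]]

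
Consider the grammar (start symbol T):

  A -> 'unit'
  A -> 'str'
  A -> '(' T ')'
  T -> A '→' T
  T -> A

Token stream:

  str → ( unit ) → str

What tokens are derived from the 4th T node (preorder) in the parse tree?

str

[T [A str] → [T [A ( [T [A unit]] )] → [T [A str]]]]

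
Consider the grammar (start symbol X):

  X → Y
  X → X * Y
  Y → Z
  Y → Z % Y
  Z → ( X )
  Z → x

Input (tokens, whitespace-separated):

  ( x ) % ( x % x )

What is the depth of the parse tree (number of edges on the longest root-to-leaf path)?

[X [Y [Z ( [X [Y [Z x]]] )] % [Y [Z ( [X [Y [Z x] % [Y [Z x]]]] )]]]]

8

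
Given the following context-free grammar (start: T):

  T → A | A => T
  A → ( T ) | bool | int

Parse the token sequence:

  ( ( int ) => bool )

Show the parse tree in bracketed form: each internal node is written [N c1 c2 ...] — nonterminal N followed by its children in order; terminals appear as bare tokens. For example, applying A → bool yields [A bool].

[T [A ( [T [A ( [T [A int]] )] => [T [A bool]]] )]]

T
A
( T )
( A => T )
( ( T ) => T )
( ( A ) => T )
( ( int ) => T )
( ( int ) => A )
( ( int ) => bool )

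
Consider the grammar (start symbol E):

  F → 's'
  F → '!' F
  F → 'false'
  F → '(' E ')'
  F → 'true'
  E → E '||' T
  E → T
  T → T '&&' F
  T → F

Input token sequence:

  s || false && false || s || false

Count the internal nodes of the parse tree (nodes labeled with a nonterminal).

14

[E [E [E [E [T [F s]]] || [T [T [F false]] && [F false]]] || [T [F s]]] || [T [F false]]]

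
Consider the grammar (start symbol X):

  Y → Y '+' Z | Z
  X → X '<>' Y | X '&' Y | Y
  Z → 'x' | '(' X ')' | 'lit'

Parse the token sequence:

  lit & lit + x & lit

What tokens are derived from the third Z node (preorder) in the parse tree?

x

[X [X [X [Y [Z lit]]] & [Y [Y [Z lit]] + [Z x]]] & [Y [Z lit]]]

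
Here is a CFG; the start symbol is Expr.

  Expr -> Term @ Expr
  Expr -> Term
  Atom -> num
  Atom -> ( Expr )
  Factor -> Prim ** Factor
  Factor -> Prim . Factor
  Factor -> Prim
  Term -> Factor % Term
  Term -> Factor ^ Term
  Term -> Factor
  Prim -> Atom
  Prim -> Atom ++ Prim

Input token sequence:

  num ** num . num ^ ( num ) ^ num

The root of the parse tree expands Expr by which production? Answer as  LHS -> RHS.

Expr -> Term

[Expr [Term [Factor [Prim [Atom num]] ** [Factor [Prim [Atom num]] . [Factor [Prim [Atom num]]]]] ^ [Term [Factor [Prim [Atom ( [Expr [Term [Factor [Prim [Atom num]]]]] )]]] ^ [Term [Factor [Prim [Atom num]]]]]]]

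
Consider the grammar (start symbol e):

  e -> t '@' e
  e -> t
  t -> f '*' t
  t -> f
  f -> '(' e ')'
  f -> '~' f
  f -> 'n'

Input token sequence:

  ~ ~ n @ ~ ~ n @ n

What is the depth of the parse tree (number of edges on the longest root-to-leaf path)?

6

[e [t [f ~ [f ~ [f n]]]] @ [e [t [f ~ [f ~ [f n]]]] @ [e [t [f n]]]]]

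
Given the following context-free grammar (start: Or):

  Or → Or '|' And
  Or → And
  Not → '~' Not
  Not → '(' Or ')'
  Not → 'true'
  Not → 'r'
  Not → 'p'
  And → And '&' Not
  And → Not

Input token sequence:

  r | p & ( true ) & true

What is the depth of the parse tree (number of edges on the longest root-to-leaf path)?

7

[Or [Or [And [Not r]]] | [And [And [And [Not p]] & [Not ( [Or [And [Not true]]] )]] & [Not true]]]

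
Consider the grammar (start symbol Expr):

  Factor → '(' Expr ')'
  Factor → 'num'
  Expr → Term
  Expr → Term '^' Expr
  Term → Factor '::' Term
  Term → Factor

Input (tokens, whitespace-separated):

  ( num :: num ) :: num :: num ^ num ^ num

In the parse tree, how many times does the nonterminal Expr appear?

4

[Expr [Term [Factor ( [Expr [Term [Factor num] :: [Term [Factor num]]]] )] :: [Term [Factor num] :: [Term [Factor num]]]] ^ [Expr [Term [Factor num]] ^ [Expr [Term [Factor num]]]]]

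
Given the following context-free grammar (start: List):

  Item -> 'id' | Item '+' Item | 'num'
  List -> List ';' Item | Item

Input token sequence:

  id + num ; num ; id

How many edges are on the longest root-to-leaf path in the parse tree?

[List [List [List [Item [Item id] + [Item num]]] ; [Item num]] ; [Item id]]

5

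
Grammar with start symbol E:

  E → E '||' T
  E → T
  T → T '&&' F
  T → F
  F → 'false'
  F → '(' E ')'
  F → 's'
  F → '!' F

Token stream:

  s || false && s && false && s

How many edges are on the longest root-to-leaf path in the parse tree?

[E [E [T [F s]]] || [T [T [T [T [F false]] && [F s]] && [F false]] && [F s]]]

6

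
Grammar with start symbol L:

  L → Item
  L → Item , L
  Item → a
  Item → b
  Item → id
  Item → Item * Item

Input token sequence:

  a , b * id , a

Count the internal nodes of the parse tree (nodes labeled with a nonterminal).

8

[L [Item a] , [L [Item [Item b] * [Item id]] , [L [Item a]]]]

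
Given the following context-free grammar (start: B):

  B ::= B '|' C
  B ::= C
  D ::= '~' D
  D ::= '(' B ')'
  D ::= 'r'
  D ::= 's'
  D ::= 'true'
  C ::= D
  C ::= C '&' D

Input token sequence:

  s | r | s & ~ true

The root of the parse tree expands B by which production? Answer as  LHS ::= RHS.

B ::= B '|' C

[B [B [B [C [D s]]] | [C [D r]]] | [C [C [D s]] & [D ~ [D true]]]]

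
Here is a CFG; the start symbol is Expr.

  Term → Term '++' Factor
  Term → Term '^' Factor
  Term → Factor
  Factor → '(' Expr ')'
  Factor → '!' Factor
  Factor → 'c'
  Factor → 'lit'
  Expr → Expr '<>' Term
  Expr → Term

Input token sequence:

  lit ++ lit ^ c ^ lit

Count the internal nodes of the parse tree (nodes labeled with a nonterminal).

[Expr [Term [Term [Term [Term [Factor lit]] ++ [Factor lit]] ^ [Factor c]] ^ [Factor lit]]]

9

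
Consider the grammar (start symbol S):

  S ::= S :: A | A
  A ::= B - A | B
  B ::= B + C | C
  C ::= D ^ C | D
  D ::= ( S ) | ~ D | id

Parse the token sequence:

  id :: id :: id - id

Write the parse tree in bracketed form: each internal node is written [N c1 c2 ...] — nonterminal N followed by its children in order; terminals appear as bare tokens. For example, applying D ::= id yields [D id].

[S [S [S [A [B [C [D id]]]]] :: [A [B [C [D id]]]]] :: [A [B [C [D id]]] - [A [B [C [D id]]]]]]

S
S :: A
S :: A :: A
A :: A :: A
B :: A :: A
C :: A :: A
D :: A :: A
id :: A :: A
id :: B :: A
id :: C :: A
id :: D :: A
id :: id :: A
id :: id :: B - A
id :: id :: C - A
id :: id :: D - A
id :: id :: id - A
id :: id :: id - B
id :: id :: id - C
id :: id :: id - D
id :: id :: id - id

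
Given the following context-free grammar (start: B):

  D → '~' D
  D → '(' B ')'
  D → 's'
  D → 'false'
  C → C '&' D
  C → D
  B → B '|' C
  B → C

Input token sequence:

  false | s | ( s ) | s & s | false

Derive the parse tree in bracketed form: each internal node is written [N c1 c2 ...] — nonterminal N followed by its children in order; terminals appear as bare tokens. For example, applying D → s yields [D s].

[B [B [B [B [B [C [D false]]] | [C [D s]]] | [C [D ( [B [C [D s]]] )]]] | [C [C [D s]] & [D s]]] | [C [D false]]]

B
B | C
B | C | C
B | C | C | C
B | C | C | C | C
C | C | C | C | C
D | C | C | C | C
false | C | C | C | C
false | D | C | C | C
false | s | C | C | C
false | s | D | C | C
false | s | ( B ) | C | C
false | s | ( C ) | C | C
false | s | ( D ) | C | C
false | s | ( s ) | C | C
false | s | ( s ) | C & D | C
false | s | ( s ) | D & D | C
false | s | ( s ) | s & D | C
false | s | ( s ) | s & s | C
false | s | ( s ) | s & s | D
false | s | ( s ) | s & s | false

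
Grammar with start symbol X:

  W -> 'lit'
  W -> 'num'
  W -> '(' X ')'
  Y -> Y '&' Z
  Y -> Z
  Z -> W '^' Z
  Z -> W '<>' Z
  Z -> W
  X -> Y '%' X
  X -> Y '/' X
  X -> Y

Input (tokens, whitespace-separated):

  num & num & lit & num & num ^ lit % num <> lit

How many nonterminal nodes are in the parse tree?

[X [Y [Y [Y [Y [Y [Z [W num]]] & [Z [W num]]] & [Z [W lit]]] & [Z [W num]]] & [Z [W num] ^ [Z [W lit]]]] % [X [Y [Z [W num] <> [Z [W lit]]]]]]

24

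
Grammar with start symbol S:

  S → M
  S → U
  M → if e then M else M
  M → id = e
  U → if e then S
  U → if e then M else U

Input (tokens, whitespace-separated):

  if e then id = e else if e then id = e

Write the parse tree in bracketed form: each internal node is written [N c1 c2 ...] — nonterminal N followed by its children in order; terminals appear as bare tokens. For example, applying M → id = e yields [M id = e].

S
U
if e then M else U
if e then id = e else U
if e then id = e else if e then S
if e then id = e else if e then M
if e then id = e else if e then id = e

[S [U if e then [M id = e] else [U if e then [S [M id = e]]]]]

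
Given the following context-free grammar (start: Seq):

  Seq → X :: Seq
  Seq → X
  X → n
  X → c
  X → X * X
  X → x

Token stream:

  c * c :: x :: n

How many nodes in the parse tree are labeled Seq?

[Seq [X [X c] * [X c]] :: [Seq [X x] :: [Seq [X n]]]]

3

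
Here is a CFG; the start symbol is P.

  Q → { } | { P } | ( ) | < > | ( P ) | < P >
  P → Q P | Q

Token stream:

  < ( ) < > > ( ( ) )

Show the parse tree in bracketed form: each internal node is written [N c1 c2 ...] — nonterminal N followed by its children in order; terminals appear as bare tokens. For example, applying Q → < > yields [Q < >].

P
Q P
< P > P
< Q P > P
< ( ) P > P
< ( ) Q > P
< ( ) < > > P
< ( ) < > > Q
< ( ) < > > ( P )
< ( ) < > > ( Q )
< ( ) < > > ( ( ) )

[P [Q < [P [Q ( )] [P [Q < >]]] >] [P [Q ( [P [Q ( )]] )]]]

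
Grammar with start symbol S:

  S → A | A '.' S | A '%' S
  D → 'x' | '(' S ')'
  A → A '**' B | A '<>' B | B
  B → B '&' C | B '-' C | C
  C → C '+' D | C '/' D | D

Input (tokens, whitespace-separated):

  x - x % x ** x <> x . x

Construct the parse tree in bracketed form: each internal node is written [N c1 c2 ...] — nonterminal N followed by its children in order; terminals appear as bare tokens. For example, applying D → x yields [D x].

[S [A [B [B [C [D x]]] - [C [D x]]]] % [S [A [A [A [B [C [D x]]]] ** [B [C [D x]]]] <> [B [C [D x]]]] . [S [A [B [C [D x]]]]]]]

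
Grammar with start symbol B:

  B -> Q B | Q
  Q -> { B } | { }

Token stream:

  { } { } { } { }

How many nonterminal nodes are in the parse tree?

8

[B [Q { }] [B [Q { }] [B [Q { }] [B [Q { }]]]]]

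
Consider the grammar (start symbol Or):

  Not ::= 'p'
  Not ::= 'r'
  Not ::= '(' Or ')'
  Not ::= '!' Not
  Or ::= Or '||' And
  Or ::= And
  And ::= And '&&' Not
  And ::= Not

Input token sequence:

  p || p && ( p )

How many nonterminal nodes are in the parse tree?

11

[Or [Or [And [Not p]]] || [And [And [Not p]] && [Not ( [Or [And [Not p]]] )]]]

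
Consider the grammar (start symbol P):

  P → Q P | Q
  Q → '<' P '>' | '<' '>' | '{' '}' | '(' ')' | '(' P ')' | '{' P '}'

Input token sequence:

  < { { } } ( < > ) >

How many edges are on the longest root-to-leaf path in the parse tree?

7

[P [Q < [P [Q { [P [Q { }]] }] [P [Q ( [P [Q < >]] )]]] >]]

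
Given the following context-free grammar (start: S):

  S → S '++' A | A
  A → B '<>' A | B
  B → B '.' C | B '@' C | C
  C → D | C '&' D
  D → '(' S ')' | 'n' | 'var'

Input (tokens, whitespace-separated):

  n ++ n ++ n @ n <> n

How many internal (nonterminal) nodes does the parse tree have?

[S [S [S [A [B [C [D n]]]]] ++ [A [B [C [D n]]]]] ++ [A [B [B [C [D n]]] @ [C [D n]]] <> [A [B [C [D n]]]]]]

22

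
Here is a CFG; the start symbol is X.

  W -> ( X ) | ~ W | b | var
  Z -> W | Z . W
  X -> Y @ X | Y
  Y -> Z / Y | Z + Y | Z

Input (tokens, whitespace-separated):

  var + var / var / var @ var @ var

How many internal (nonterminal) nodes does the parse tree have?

[X [Y [Z [W var]] + [Y [Z [W var]] / [Y [Z [W var]] / [Y [Z [W var]]]]]] @ [X [Y [Z [W var]]] @ [X [Y [Z [W var]]]]]]

21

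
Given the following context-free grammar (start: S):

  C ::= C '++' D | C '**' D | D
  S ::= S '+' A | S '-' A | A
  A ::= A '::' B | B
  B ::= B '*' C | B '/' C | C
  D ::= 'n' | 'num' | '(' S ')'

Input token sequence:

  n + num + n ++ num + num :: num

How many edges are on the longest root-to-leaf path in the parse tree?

8

[S [S [S [S [A [B [C [D n]]]]] + [A [B [C [D num]]]]] + [A [B [C [C [D n]] ++ [D num]]]]] + [A [A [B [C [D num]]]] :: [B [C [D num]]]]]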